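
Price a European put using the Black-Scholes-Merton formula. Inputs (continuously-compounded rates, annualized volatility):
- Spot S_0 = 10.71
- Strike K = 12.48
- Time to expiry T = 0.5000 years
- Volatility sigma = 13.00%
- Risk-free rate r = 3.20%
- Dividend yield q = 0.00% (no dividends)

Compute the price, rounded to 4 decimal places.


d1 = (ln(S/K) + (r - q + 0.5*sigma^2) * T) / (sigma * sqrt(T)) = -1.44385198
d2 = d1 - sigma * sqrt(T) = -1.53577586
exp(-rT) = 0.98412732; exp(-qT) = 1.00000000
P = K * exp(-rT) * N(-d2) - S_0 * exp(-qT) * N(-d1)
N(-d1) = 0.92560969; N(-d2) = 0.93770332
P = 12.4800 * 0.98412732 * 0.93770332 - 10.7100 * 1.00000000 * 0.92560969 = 1.6035

Answer: Price = 1.6035


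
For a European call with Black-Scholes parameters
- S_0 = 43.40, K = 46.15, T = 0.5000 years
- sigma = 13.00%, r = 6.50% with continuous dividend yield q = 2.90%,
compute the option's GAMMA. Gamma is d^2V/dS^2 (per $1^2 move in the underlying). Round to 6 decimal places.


Answer: Gamma = 0.089987

Derivation:
d1 = -0.4265759798; d2 = -0.5184998614
phi(d1) = 0.3642473655; exp(-qT) = 0.9856046187; exp(-rT) = 0.9680224498
Gamma = exp(-qT) * phi(d1) / (S * sigma * sqrt(T)) = 0.9856046187 * 0.3642473655 / (43.4000 * 0.1300 * 0.7071067812) = 0.089987


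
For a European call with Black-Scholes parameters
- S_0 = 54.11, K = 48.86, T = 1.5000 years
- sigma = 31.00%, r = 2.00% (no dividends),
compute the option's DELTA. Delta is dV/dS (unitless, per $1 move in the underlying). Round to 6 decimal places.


d1 = 0.5376628559; d2 = 0.1579919457
phi(d1) = 0.3452525135; exp(-qT) = 1.0000000000; exp(-rT) = 0.9704455335
N(d1) = 0.7045950864
Delta = exp(-qT) * N(d1) = 1.0000000000 * 0.7045950864 = 0.704595

Answer: Delta = 0.704595


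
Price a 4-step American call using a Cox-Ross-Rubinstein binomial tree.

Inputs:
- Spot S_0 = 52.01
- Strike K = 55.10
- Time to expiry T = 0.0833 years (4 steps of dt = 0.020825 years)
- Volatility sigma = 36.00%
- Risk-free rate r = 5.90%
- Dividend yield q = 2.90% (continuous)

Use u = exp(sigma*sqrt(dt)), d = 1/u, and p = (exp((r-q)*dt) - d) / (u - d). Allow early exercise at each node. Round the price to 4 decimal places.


dt = T/N = 0.020825
u = exp(sigma*sqrt(dt)) = 1.053324; d = 1/u = 0.949375
p = (exp((r-q)*dt) - d) / (u - d) = 0.493027
Discount per step: exp(-r*dt) = 0.998772
Stock lattice S(k, i) with i counting down-moves:
  k=0: S(0,0) = 52.0100
  k=1: S(1,0) = 54.7834; S(1,1) = 49.3770
  k=2: S(2,0) = 57.7047; S(2,1) = 52.0100; S(2,2) = 46.8773
  k=3: S(3,0) = 60.7817; S(3,1) = 54.7834; S(3,2) = 49.3770; S(3,3) = 44.5042
  k=4: S(4,0) = 64.0229; S(4,1) = 57.7047; S(4,2) = 52.0100; S(4,3) = 46.8773; S(4,4) = 42.2511
Terminal payoffs V(N, i) = max(S_T - K, 0):
  V(4,0) = 8.922881; V(4,1) = 2.604679; V(4,2) = 0.000000; V(4,3) = 0.000000; V(4,4) = 0.000000
Backward induction: V(k, i) = exp(-r*dt) * [p * V(k+1, i) + (1-p) * V(k+1, i+1)]; then take max(V_cont, immediate exercise) for American.
  V(3,0) = exp(-r*dt) * [p*8.922881 + (1-p)*2.604679] = 5.712701; exercise = 5.681739; V(3,0) = max -> 5.712701
  V(3,1) = exp(-r*dt) * [p*2.604679 + (1-p)*0.000000] = 1.282601; exercise = 0.000000; V(3,1) = max -> 1.282601
  V(3,2) = exp(-r*dt) * [p*0.000000 + (1-p)*0.000000] = 0.000000; exercise = 0.000000; V(3,2) = max -> 0.000000
  V(3,3) = exp(-r*dt) * [p*0.000000 + (1-p)*0.000000] = 0.000000; exercise = 0.000000; V(3,3) = max -> 0.000000
  V(2,0) = exp(-r*dt) * [p*5.712701 + (1-p)*1.282601] = 3.462504; exercise = 2.604679; V(2,0) = max -> 3.462504
  V(2,1) = exp(-r*dt) * [p*1.282601 + (1-p)*0.000000] = 0.631581; exercise = 0.000000; V(2,1) = max -> 0.631581
  V(2,2) = exp(-r*dt) * [p*0.000000 + (1-p)*0.000000] = 0.000000; exercise = 0.000000; V(2,2) = max -> 0.000000
  V(1,0) = exp(-r*dt) * [p*3.462504 + (1-p)*0.631581] = 2.024813; exercise = 0.000000; V(1,0) = max -> 2.024813
  V(1,1) = exp(-r*dt) * [p*0.631581 + (1-p)*0.000000] = 0.311004; exercise = 0.000000; V(1,1) = max -> 0.311004
  V(0,0) = exp(-r*dt) * [p*2.024813 + (1-p)*0.311004] = 1.154539; exercise = 0.000000; V(0,0) = max -> 1.154539

Answer: Price = V(0,0) = 1.1545


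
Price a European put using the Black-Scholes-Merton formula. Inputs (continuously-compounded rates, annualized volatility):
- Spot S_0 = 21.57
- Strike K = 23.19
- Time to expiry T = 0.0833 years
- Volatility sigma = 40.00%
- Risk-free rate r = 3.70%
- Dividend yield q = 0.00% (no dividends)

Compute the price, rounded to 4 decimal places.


Answer: Price = 1.9827

Derivation:
d1 = (ln(S/K) + (r - q + 0.5*sigma^2) * T) / (sigma * sqrt(T)) = -0.54286048
d2 = d1 - sigma * sqrt(T) = -0.65830744
exp(-rT) = 0.99692264; exp(-qT) = 1.00000000
P = K * exp(-rT) * N(-d2) - S_0 * exp(-qT) * N(-d1)
N(-d1) = 0.70638707; N(-d2) = 0.74482970
P = 23.1900 * 0.99692264 * 0.74482970 - 21.5700 * 1.00000000 * 0.70638707 = 1.9827


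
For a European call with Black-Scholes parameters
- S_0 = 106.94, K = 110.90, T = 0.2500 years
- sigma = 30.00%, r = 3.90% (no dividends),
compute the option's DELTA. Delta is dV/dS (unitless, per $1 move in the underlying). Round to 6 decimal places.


Answer: Delta = 0.459217

Derivation:
d1 = -0.1024064322; d2 = -0.2524064322
phi(d1) = 0.3968558859; exp(-qT) = 1.0000000000; exp(-rT) = 0.9902973771
N(d1) = 0.4592170392
Delta = exp(-qT) * N(d1) = 1.0000000000 * 0.4592170392 = 0.459217


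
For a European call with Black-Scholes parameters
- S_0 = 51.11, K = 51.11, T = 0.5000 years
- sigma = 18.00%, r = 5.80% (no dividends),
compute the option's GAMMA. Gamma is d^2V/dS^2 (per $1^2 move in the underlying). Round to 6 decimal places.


Answer: Gamma = 0.058776

Derivation:
d1 = 0.2914851287; d2 = 0.1642059081
phi(d1) = 0.3823494403; exp(-qT) = 1.0000000000; exp(-rT) = 0.9714164645
Gamma = exp(-qT) * phi(d1) / (S * sigma * sqrt(T)) = 1.0000000000 * 0.3823494403 / (51.1100 * 0.1800 * 0.7071067812) = 0.058776


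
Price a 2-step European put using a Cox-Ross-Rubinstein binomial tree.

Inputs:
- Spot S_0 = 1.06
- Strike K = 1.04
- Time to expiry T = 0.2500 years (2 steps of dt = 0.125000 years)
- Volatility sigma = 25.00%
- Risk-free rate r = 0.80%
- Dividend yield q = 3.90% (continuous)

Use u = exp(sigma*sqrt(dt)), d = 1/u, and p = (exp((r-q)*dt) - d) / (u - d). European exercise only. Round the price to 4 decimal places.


dt = T/N = 0.125000
u = exp(sigma*sqrt(dt)) = 1.092412; d = 1/u = 0.915405
p = (exp((r-q)*dt) - d) / (u - d) = 0.456068
Discount per step: exp(-r*dt) = 0.999000
Stock lattice S(k, i) with i counting down-moves:
  k=0: S(0,0) = 1.0600
  k=1: S(1,0) = 1.1580; S(1,1) = 0.9703
  k=2: S(2,0) = 1.2650; S(2,1) = 1.0600; S(2,2) = 0.8882
Terminal payoffs V(N, i) = max(K - S_T, 0):
  V(2,0) = 0.000000; V(2,1) = 0.000000; V(2,2) = 0.151755
Backward induction: V(k, i) = exp(-r*dt) * [p * V(k+1, i) + (1-p) * V(k+1, i+1)].
  V(1,0) = exp(-r*dt) * [p*0.000000 + (1-p)*0.000000] = 0.000000
  V(1,1) = exp(-r*dt) * [p*0.000000 + (1-p)*0.151755] = 0.082462
  V(0,0) = exp(-r*dt) * [p*0.000000 + (1-p)*0.082462] = 0.044809

Answer: Price = V(0,0) = 0.0448


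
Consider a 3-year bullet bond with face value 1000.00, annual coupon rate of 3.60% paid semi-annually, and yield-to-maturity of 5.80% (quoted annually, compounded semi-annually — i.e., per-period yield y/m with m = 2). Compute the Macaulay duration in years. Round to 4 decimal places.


Answer: Macaulay duration = 2.8656 years

Derivation:
Coupon per period c = face * coupon_rate / m = 18.000000
Periods per year m = 2; per-period yield y/m = 0.029000
Number of cashflows N = 6
Cashflows (t years, CF_t, discount factor 1/(1+y/m)^(m*t), PV):
  t = 0.5000: CF_t = 18.000000, DF = 0.971817, PV = 17.492711
  t = 1.0000: CF_t = 18.000000, DF = 0.944429, PV = 16.999720
  t = 1.5000: CF_t = 18.000000, DF = 0.917812, PV = 16.520621
  t = 2.0000: CF_t = 18.000000, DF = 0.891946, PV = 16.055026
  t = 2.5000: CF_t = 18.000000, DF = 0.866808, PV = 15.602552
  t = 3.0000: CF_t = 1018.000000, DF = 0.842379, PV = 857.542256
Price P = sum_t PV_t = 940.212886
Macaulay numerator sum_t t * PV_t:
  t * PV_t at t = 0.5000: 8.746356
  t * PV_t at t = 1.0000: 16.999720
  t * PV_t at t = 1.5000: 24.780932
  t * PV_t at t = 2.0000: 32.110051
  t * PV_t at t = 2.5000: 39.006379
  t * PV_t at t = 3.0000: 2572.626768
Macaulay duration D = (sum_t t * PV_t) / P = 2694.270206 / 940.212886 = 2.865596


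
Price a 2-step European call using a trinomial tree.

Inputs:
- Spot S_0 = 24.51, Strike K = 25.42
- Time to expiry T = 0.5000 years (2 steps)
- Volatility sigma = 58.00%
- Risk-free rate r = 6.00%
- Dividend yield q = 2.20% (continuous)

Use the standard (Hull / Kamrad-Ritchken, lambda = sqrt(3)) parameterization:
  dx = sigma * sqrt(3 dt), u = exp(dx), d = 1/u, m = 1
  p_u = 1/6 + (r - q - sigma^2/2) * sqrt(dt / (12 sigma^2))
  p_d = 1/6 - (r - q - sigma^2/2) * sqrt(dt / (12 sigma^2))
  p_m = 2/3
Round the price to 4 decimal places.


dt = T/N = 0.250000; dx = sigma*sqrt(3*dt) = 0.502295
u = exp(dx) = 1.652509; d = 1/u = 0.605140
p_u = 0.134265, p_m = 0.666667, p_d = 0.199068
Discount per step: exp(-r*dt) = 0.985112
Stock lattice S(k, j) with j the centered position index:
  k=0: S(0,+0) = 24.5100
  k=1: S(1,-1) = 14.8320; S(1,+0) = 24.5100; S(1,+1) = 40.5030
  k=2: S(2,-2) = 8.9754; S(2,-1) = 14.8320; S(2,+0) = 24.5100; S(2,+1) = 40.5030; S(2,+2) = 66.9316
Terminal payoffs V(N, j) = max(S_T - K, 0):
  V(2,-2) = 0.000000; V(2,-1) = 0.000000; V(2,+0) = 0.000000; V(2,+1) = 15.082995; V(2,+2) = 41.511564
Backward induction: V(k, j) = exp(-r*dt) * [p_u * V(k+1, j+1) + p_m * V(k+1, j) + p_d * V(k+1, j-1)]
  V(1,-1) = exp(-r*dt) * [p_u*0.000000 + p_m*0.000000 + p_d*0.000000] = 0.000000
  V(1,+0) = exp(-r*dt) * [p_u*15.082995 + p_m*0.000000 + p_d*0.000000] = 1.994974
  V(1,+1) = exp(-r*dt) * [p_u*41.511564 + p_m*15.082995 + p_d*0.000000] = 15.396212
  V(0,+0) = exp(-r*dt) * [p_u*15.396212 + p_m*1.994974 + p_d*0.000000] = 3.346584

Answer: Price = V(0,0) = 3.3466


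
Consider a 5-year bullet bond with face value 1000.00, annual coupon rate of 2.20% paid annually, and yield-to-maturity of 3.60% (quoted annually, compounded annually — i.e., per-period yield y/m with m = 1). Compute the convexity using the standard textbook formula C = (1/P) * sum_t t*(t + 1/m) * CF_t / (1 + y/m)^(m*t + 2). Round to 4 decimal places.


Coupon per period c = face * coupon_rate / m = 22.000000
Periods per year m = 1; per-period yield y/m = 0.036000
Number of cashflows N = 5
Cashflows (t years, CF_t, discount factor 1/(1+y/m)^(m*t), PV):
  t = 1.0000: CF_t = 22.000000, DF = 0.965251, PV = 21.235521
  t = 2.0000: CF_t = 22.000000, DF = 0.931709, PV = 20.497607
  t = 3.0000: CF_t = 22.000000, DF = 0.899333, PV = 19.785335
  t = 4.0000: CF_t = 22.000000, DF = 0.868082, PV = 19.097814
  t = 5.0000: CF_t = 1022.000000, DF = 0.837917, PV = 856.351610
Price P = sum_t PV_t = 936.967888
Convexity numerator sum_t t*(t + 1/m) * CF_t / (1+y/m)^(m*t + 2):
  t = 1.0000: term = 39.570671
  t = 2.0000: term = 114.586884
  t = 3.0000: term = 221.210201
  t = 4.0000: term = 355.872266
  t = 5.0000: term = 23936.126018
Convexity = (1/P) * sum = 24667.366040 / 936.967888 = 26.326800

Answer: Convexity = 26.3268


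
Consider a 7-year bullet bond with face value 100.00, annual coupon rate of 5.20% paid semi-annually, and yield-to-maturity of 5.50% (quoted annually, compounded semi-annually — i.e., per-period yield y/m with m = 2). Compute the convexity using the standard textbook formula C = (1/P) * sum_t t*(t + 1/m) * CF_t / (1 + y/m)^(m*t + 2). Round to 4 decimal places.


Answer: Convexity = 39.8679

Derivation:
Coupon per period c = face * coupon_rate / m = 2.600000
Periods per year m = 2; per-period yield y/m = 0.027500
Number of cashflows N = 14
Cashflows (t years, CF_t, discount factor 1/(1+y/m)^(m*t), PV):
  t = 0.5000: CF_t = 2.600000, DF = 0.973236, PV = 2.530414
  t = 1.0000: CF_t = 2.600000, DF = 0.947188, PV = 2.462690
  t = 1.5000: CF_t = 2.600000, DF = 0.921838, PV = 2.396778
  t = 2.0000: CF_t = 2.600000, DF = 0.897166, PV = 2.332631
  t = 2.5000: CF_t = 2.600000, DF = 0.873154, PV = 2.270200
  t = 3.0000: CF_t = 2.600000, DF = 0.849785, PV = 2.209441
  t = 3.5000: CF_t = 2.600000, DF = 0.827041, PV = 2.150307
  t = 4.0000: CF_t = 2.600000, DF = 0.804906, PV = 2.092757
  t = 4.5000: CF_t = 2.600000, DF = 0.783364, PV = 2.036746
  t = 5.0000: CF_t = 2.600000, DF = 0.762398, PV = 1.982235
  t = 5.5000: CF_t = 2.600000, DF = 0.741993, PV = 1.929182
  t = 6.0000: CF_t = 2.600000, DF = 0.722134, PV = 1.877549
  t = 6.5000: CF_t = 2.600000, DF = 0.702807, PV = 1.827299
  t = 7.0000: CF_t = 102.600000, DF = 0.683997, PV = 70.178121
Price P = sum_t PV_t = 98.276349
Convexity numerator sum_t t*(t + 1/m) * CF_t / (1+y/m)^(m*t + 2):
  t = 0.5000: term = 1.198389
  t = 1.0000: term = 3.498946
  t = 1.5000: term = 6.810601
  t = 2.0000: term = 11.047204
  t = 2.5000: term = 16.127305
  t = 3.0000: term = 21.973943
  t = 3.5000: term = 28.514444
  t = 4.0000: term = 35.680222
  t = 4.5000: term = 43.406596
  t = 5.0000: term = 51.632610
  t = 5.5000: term = 60.300858
  t = 6.0000: term = 69.357324
  t = 6.5000: term = 78.751219
  t = 7.0000: term = 3489.774584
Convexity = (1/P) * sum = 3918.074246 / 98.276349 = 39.867926


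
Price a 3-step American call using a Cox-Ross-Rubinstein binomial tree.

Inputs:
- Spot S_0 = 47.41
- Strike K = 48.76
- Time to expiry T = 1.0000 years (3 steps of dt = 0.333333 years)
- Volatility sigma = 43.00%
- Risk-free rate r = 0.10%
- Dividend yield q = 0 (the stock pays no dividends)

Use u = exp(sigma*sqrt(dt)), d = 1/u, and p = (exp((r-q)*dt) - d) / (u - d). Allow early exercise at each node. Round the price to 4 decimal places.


Answer: Price = V(0,0) = 8.2058

Derivation:
dt = T/N = 0.333333
u = exp(sigma*sqrt(dt)) = 1.281794; d = 1/u = 0.780157
p = (exp((r-q)*dt) - d) / (u - d) = 0.438916
Discount per step: exp(-r*dt) = 0.999667
Stock lattice S(k, i) with i counting down-moves:
  k=0: S(0,0) = 47.4100
  k=1: S(1,0) = 60.7699; S(1,1) = 36.9872
  k=2: S(2,0) = 77.8944; S(2,1) = 47.4100; S(2,2) = 28.8558
  k=3: S(3,0) = 99.8446; S(3,1) = 60.7699; S(3,2) = 36.9872; S(3,3) = 22.5121
Terminal payoffs V(N, i) = max(S_T - K, 0):
  V(3,0) = 51.084605; V(3,1) = 12.009851; V(3,2) = 0.000000; V(3,3) = 0.000000
Backward induction: V(k, i) = exp(-r*dt) * [p * V(k+1, i) + (1-p) * V(k+1, i+1)]; then take max(V_cont, immediate exercise) for American.
  V(2,0) = exp(-r*dt) * [p*51.084605 + (1-p)*12.009851] = 29.150678; exercise = 29.134427; V(2,0) = max -> 29.150678
  V(2,1) = exp(-r*dt) * [p*12.009851 + (1-p)*0.000000] = 5.269562; exercise = 0.000000; V(2,1) = max -> 5.269562
  V(2,2) = exp(-r*dt) * [p*0.000000 + (1-p)*0.000000] = 0.000000; exercise = 0.000000; V(2,2) = max -> 0.000000
  V(1,0) = exp(-r*dt) * [p*29.150678 + (1-p)*5.269562] = 15.746123; exercise = 12.009851; V(1,0) = max -> 15.746123
  V(1,1) = exp(-r*dt) * [p*5.269562 + (1-p)*0.000000] = 2.312126; exercise = 0.000000; V(1,1) = max -> 2.312126
  V(0,0) = exp(-r*dt) * [p*15.746123 + (1-p)*2.312126] = 8.205790; exercise = 0.000000; V(0,0) = max -> 8.205790


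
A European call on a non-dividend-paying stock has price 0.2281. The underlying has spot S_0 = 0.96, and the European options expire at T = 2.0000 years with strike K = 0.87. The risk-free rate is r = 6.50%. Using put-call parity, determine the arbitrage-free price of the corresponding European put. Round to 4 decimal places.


Answer: Put price = 0.0320

Derivation:
Put-call parity: C - P = S_0 * exp(-qT) - K * exp(-rT).
S_0 * exp(-qT) = 0.9600 * 1.00000000 = 0.96000000
K * exp(-rT) = 0.8700 * 0.87809543 = 0.76394302
P = C - S*exp(-qT) + K*exp(-rT)
P = 0.2281 - 0.96000000 + 0.76394302 = 0.0320


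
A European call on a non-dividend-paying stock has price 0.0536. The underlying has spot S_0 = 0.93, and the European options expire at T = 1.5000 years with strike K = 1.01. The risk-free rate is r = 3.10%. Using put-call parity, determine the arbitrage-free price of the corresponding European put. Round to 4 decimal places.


Answer: Put price = 0.0877

Derivation:
Put-call parity: C - P = S_0 * exp(-qT) - K * exp(-rT).
S_0 * exp(-qT) = 0.9300 * 1.00000000 = 0.93000000
K * exp(-rT) = 1.0100 * 0.95456456 = 0.96411021
P = C - S*exp(-qT) + K*exp(-rT)
P = 0.0536 - 0.93000000 + 0.96411021 = 0.0877


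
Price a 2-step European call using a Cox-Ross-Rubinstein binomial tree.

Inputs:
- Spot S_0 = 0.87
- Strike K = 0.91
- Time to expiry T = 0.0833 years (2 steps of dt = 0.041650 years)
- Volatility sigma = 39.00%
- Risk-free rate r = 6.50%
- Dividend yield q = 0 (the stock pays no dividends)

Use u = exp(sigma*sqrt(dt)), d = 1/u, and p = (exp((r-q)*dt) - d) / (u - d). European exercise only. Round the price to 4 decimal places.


Answer: Price = V(0,0) = 0.0271

Derivation:
dt = T/N = 0.041650
u = exp(sigma*sqrt(dt)) = 1.082846; d = 1/u = 0.923493
p = (exp((r-q)*dt) - d) / (u - d) = 0.497124
Discount per step: exp(-r*dt) = 0.997296
Stock lattice S(k, i) with i counting down-moves:
  k=0: S(0,0) = 0.8700
  k=1: S(1,0) = 0.9421; S(1,1) = 0.8034
  k=2: S(2,0) = 1.0201; S(2,1) = 0.8700; S(2,2) = 0.7420
Terminal payoffs V(N, i) = max(S_T - K, 0):
  V(2,0) = 0.110123; V(2,1) = 0.000000; V(2,2) = 0.000000
Backward induction: V(k, i) = exp(-r*dt) * [p * V(k+1, i) + (1-p) * V(k+1, i+1)].
  V(1,0) = exp(-r*dt) * [p*0.110123 + (1-p)*0.000000] = 0.054597
  V(1,1) = exp(-r*dt) * [p*0.000000 + (1-p)*0.000000] = 0.000000
  V(0,0) = exp(-r*dt) * [p*0.054597 + (1-p)*0.000000] = 0.027068


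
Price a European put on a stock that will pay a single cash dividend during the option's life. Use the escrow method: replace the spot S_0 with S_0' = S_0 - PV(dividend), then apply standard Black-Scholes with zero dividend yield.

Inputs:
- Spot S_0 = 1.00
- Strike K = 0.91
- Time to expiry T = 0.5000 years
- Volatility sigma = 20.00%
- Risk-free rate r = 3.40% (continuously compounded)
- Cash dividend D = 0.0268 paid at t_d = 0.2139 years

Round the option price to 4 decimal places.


PV(D) = D * exp(-r * t_d) = 0.0268 * 0.99275378 = 0.02660580
S_0' = S_0 - PV(D) = 1.0000 - 0.02660580 = 0.97339420
d1 = (ln(S_0'/K) + (r + sigma^2/2)*T) / (sigma*sqrt(T)) = 0.66711663
d2 = d1 - sigma*sqrt(T) = 0.52569527
exp(-rT) = 0.98314368
N(-d1) = 0.25234882; N(-d2) = 0.29954998
P = K * exp(-rT) * N(-d2) - S_0' * N(-d1) = 0.9100 * 0.98314368 * 0.29954998 - 0.97339420 * 0.25234882 = 0.0224

Answer: Price = 0.0224


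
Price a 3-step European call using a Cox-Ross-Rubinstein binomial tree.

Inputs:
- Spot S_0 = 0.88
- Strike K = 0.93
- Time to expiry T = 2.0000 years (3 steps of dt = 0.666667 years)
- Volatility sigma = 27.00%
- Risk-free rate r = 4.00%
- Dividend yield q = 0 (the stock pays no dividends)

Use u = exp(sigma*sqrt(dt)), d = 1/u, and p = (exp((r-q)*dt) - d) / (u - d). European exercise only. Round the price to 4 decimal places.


dt = T/N = 0.666667
u = exp(sigma*sqrt(dt)) = 1.246643; d = 1/u = 0.802154
p = (exp((r-q)*dt) - d) / (u - d) = 0.505910
Discount per step: exp(-r*dt) = 0.973686
Stock lattice S(k, i) with i counting down-moves:
  k=0: S(0,0) = 0.8800
  k=1: S(1,0) = 1.0970; S(1,1) = 0.7059
  k=2: S(2,0) = 1.3676; S(2,1) = 0.8800; S(2,2) = 0.5662
  k=3: S(3,0) = 1.7049; S(3,1) = 1.0970; S(3,2) = 0.7059; S(3,3) = 0.4542
Terminal payoffs V(N, i) = max(S_T - K, 0):
  V(3,0) = 0.774938; V(3,1) = 0.167046; V(3,2) = 0.000000; V(3,3) = 0.000000
Backward induction: V(k, i) = exp(-r*dt) * [p * V(k+1, i) + (1-p) * V(k+1, i+1)].
  V(2,0) = exp(-r*dt) * [p*0.774938 + (1-p)*0.167046] = 0.462096
  V(2,1) = exp(-r*dt) * [p*0.167046 + (1-p)*0.000000] = 0.082286
  V(2,2) = exp(-r*dt) * [p*0.000000 + (1-p)*0.000000] = 0.000000
  V(1,0) = exp(-r*dt) * [p*0.462096 + (1-p)*0.082286] = 0.267214
  V(1,1) = exp(-r*dt) * [p*0.082286 + (1-p)*0.000000] = 0.040534
  V(0,0) = exp(-r*dt) * [p*0.267214 + (1-p)*0.040534] = 0.151129

Answer: Price = V(0,0) = 0.1511


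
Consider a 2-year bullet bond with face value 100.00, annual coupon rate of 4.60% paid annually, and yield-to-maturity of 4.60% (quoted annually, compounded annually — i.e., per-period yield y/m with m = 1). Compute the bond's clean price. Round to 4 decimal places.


Answer: Price = 100.0000

Derivation:
Coupon per period c = face * coupon_rate / m = 4.600000
Periods per year m = 1; per-period yield y/m = 0.046000
Number of cashflows N = 2
Cashflows (t years, CF_t, discount factor 1/(1+y/m)^(m*t), PV):
  t = 1.0000: CF_t = 4.600000, DF = 0.956023, PV = 4.397706
  t = 2.0000: CF_t = 104.600000, DF = 0.913980, PV = 95.602294
Price P = sum_t PV_t = 100.000000


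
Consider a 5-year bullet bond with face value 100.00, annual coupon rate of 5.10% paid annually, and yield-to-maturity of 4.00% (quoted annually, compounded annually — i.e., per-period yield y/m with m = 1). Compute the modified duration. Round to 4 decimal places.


Answer: Modified duration = 4.3751

Derivation:
Coupon per period c = face * coupon_rate / m = 5.100000
Periods per year m = 1; per-period yield y/m = 0.040000
Number of cashflows N = 5
Cashflows (t years, CF_t, discount factor 1/(1+y/m)^(m*t), PV):
  t = 1.0000: CF_t = 5.100000, DF = 0.961538, PV = 4.903846
  t = 2.0000: CF_t = 5.100000, DF = 0.924556, PV = 4.715237
  t = 3.0000: CF_t = 5.100000, DF = 0.888996, PV = 4.533881
  t = 4.0000: CF_t = 5.100000, DF = 0.854804, PV = 4.359501
  t = 5.0000: CF_t = 105.100000, DF = 0.821927, PV = 86.384539
Price P = sum_t PV_t = 104.897005
First compute Macaulay numerator sum_t t * PV_t:
  t * PV_t at t = 1.0000: 4.903846
  t * PV_t at t = 2.0000: 9.430473
  t * PV_t at t = 3.0000: 13.601644
  t * PV_t at t = 4.0000: 17.438005
  t * PV_t at t = 5.0000: 431.922695
Macaulay duration D = 477.296664 / 104.897005 = 4.550146
Modified duration = D / (1 + y/m) = 4.550146 / (1 + 0.040000) = 4.375140


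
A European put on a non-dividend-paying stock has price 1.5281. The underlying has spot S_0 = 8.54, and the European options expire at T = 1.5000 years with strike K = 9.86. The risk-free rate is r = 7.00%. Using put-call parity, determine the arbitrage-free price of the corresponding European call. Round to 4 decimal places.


Put-call parity: C - P = S_0 * exp(-qT) - K * exp(-rT).
S_0 * exp(-qT) = 8.5400 * 1.00000000 = 8.54000000
K * exp(-rT) = 9.8600 * 0.90032452 = 8.87719979
C = P + S*exp(-qT) - K*exp(-rT)
C = 1.5281 + 8.54000000 - 8.87719979 = 1.1909

Answer: Call price = 1.1909


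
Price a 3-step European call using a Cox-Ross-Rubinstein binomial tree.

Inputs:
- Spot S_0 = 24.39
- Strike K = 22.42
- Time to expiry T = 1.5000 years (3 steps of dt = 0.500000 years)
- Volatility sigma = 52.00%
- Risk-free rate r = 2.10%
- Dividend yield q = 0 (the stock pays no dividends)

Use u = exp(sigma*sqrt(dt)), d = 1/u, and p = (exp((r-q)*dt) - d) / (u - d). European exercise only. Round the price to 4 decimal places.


Answer: Price = V(0,0) = 7.5954

Derivation:
dt = T/N = 0.500000
u = exp(sigma*sqrt(dt)) = 1.444402; d = 1/u = 0.692328
p = (exp((r-q)*dt) - d) / (u - d) = 0.423133
Discount per step: exp(-r*dt) = 0.989555
Stock lattice S(k, i) with i counting down-moves:
  k=0: S(0,0) = 24.3900
  k=1: S(1,0) = 35.2290; S(1,1) = 16.8859
  k=2: S(2,0) = 50.8848; S(2,1) = 24.3900; S(2,2) = 11.6906
  k=3: S(3,0) = 73.4981; S(3,1) = 35.2290; S(3,2) = 16.8859; S(3,3) = 8.0937
Terminal payoffs V(N, i) = max(S_T - K, 0):
  V(3,0) = 51.078117; V(3,1) = 12.808969; V(3,2) = 0.000000; V(3,3) = 0.000000
Backward induction: V(k, i) = exp(-r*dt) * [p * V(k+1, i) + (1-p) * V(k+1, i+1)].
  V(2,0) = exp(-r*dt) * [p*51.078117 + (1-p)*12.808969] = 28.698979
  V(2,1) = exp(-r*dt) * [p*12.808969 + (1-p)*0.000000] = 5.363285
  V(2,2) = exp(-r*dt) * [p*0.000000 + (1-p)*0.000000] = 0.000000
  V(1,0) = exp(-r*dt) * [p*28.698979 + (1-p)*5.363285] = 15.078230
  V(1,1) = exp(-r*dt) * [p*5.363285 + (1-p)*0.000000] = 2.245679
  V(0,0) = exp(-r*dt) * [p*15.078230 + (1-p)*2.245679] = 7.595382


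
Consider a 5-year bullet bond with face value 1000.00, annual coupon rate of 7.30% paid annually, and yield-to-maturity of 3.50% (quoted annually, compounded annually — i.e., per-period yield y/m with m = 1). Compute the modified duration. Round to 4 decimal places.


Coupon per period c = face * coupon_rate / m = 73.000000
Periods per year m = 1; per-period yield y/m = 0.035000
Number of cashflows N = 5
Cashflows (t years, CF_t, discount factor 1/(1+y/m)^(m*t), PV):
  t = 1.0000: CF_t = 73.000000, DF = 0.966184, PV = 70.531401
  t = 2.0000: CF_t = 73.000000, DF = 0.933511, PV = 68.146281
  t = 3.0000: CF_t = 73.000000, DF = 0.901943, PV = 65.841818
  t = 4.0000: CF_t = 73.000000, DF = 0.871442, PV = 63.615283
  t = 5.0000: CF_t = 1073.000000, DF = 0.841973, PV = 903.437208
Price P = sum_t PV_t = 1171.571990
First compute Macaulay numerator sum_t t * PV_t:
  t * PV_t at t = 1.0000: 70.531401
  t * PV_t at t = 2.0000: 136.292562
  t * PV_t at t = 3.0000: 197.525453
  t * PV_t at t = 4.0000: 254.461130
  t * PV_t at t = 5.0000: 4517.186040
Macaulay duration D = 5175.996586 / 1171.571990 = 4.417993
Modified duration = D / (1 + y/m) = 4.417993 / (1 + 0.035000) = 4.268592

Answer: Modified duration = 4.2686


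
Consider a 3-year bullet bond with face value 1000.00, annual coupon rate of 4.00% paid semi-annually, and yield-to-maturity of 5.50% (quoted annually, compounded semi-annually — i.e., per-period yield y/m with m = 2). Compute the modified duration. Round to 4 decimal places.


Answer: Modified duration = 2.7767

Derivation:
Coupon per period c = face * coupon_rate / m = 20.000000
Periods per year m = 2; per-period yield y/m = 0.027500
Number of cashflows N = 6
Cashflows (t years, CF_t, discount factor 1/(1+y/m)^(m*t), PV):
  t = 0.5000: CF_t = 20.000000, DF = 0.973236, PV = 19.464720
  t = 1.0000: CF_t = 20.000000, DF = 0.947188, PV = 18.943767
  t = 1.5000: CF_t = 20.000000, DF = 0.921838, PV = 18.436756
  t = 2.0000: CF_t = 20.000000, DF = 0.897166, PV = 17.943315
  t = 2.5000: CF_t = 20.000000, DF = 0.873154, PV = 17.463080
  t = 3.0000: CF_t = 1020.000000, DF = 0.849785, PV = 866.780612
Price P = sum_t PV_t = 959.032249
First compute Macaulay numerator sum_t t * PV_t:
  t * PV_t at t = 0.5000: 9.732360
  t * PV_t at t = 1.0000: 18.943767
  t * PV_t at t = 1.5000: 27.655134
  t * PV_t at t = 2.0000: 35.886629
  t * PV_t at t = 2.5000: 43.657700
  t * PV_t at t = 3.0000: 2600.341836
Macaulay duration D = 2736.217425 / 959.032249 = 2.853103
Modified duration = D / (1 + y/m) = 2.853103 / (1 + 0.027500) = 2.776742


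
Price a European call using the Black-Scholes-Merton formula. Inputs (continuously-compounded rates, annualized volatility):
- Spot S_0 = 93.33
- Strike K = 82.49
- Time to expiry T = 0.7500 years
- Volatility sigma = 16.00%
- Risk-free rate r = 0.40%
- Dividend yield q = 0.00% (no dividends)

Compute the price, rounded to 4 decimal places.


d1 = (ln(S/K) + (r - q + 0.5*sigma^2) * T) / (sigma * sqrt(T)) = 0.98196113
d2 = d1 - sigma * sqrt(T) = 0.84339707
exp(-rT) = 0.99700450; exp(-qT) = 1.00000000
C = S_0 * exp(-qT) * N(d1) - K * exp(-rT) * N(d2)
N(d1) = 0.83694050; N(d2) = 0.80049679
C = 93.3300 * 1.00000000 * 0.83694050 - 82.4900 * 0.99700450 * 0.80049679 = 12.2765

Answer: Price = 12.2765


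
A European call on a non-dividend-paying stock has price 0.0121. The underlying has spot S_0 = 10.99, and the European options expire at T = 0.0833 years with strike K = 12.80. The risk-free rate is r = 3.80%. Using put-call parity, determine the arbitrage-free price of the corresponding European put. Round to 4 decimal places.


Put-call parity: C - P = S_0 * exp(-qT) - K * exp(-rT).
S_0 * exp(-qT) = 10.9900 * 1.00000000 = 10.99000000
K * exp(-rT) = 12.8000 * 0.99683960 = 12.75954694
P = C - S*exp(-qT) + K*exp(-rT)
P = 0.0121 - 10.99000000 + 12.75954694 = 1.7816

Answer: Put price = 1.7816


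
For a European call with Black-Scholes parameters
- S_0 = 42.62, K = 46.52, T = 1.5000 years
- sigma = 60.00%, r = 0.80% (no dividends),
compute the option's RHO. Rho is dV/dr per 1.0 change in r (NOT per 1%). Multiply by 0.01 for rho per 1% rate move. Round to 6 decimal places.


Answer: Rho = 22.000483

Derivation:
d1 = 0.2646010931; d2 = -0.4702458298
phi(d1) = 0.3852181806; exp(-qT) = 1.0000000000; exp(-rT) = 0.9880717129
N(d2) = 0.3190896972
Rho = K*T*exp(-rT)*N(d2) = 46.5200 * 1.5000 * 0.9880717129 * 0.3190896972 = 22.000483


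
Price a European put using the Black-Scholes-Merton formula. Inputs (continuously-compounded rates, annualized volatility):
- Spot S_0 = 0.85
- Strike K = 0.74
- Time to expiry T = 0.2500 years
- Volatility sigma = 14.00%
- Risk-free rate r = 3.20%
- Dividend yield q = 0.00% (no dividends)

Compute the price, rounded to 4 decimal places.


Answer: Price = 0.0004

Derivation:
d1 = (ln(S/K) + (r - q + 0.5*sigma^2) * T) / (sigma * sqrt(T)) = 2.12908805
d2 = d1 - sigma * sqrt(T) = 2.05908805
exp(-rT) = 0.99203191; exp(-qT) = 1.00000000
P = K * exp(-rT) * N(-d2) - S_0 * exp(-qT) * N(-d1)
N(-d1) = 0.01662349; N(-d2) = 0.01974290
P = 0.7400 * 0.99203191 * 0.01974290 - 0.8500 * 1.00000000 * 0.01662349 = 0.0004


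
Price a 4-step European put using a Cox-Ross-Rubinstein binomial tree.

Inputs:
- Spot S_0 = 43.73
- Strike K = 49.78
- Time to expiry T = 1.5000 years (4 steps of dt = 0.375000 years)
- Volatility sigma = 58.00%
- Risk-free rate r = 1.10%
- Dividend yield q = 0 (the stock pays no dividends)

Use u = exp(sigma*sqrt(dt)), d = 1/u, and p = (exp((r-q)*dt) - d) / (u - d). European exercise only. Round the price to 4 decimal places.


Answer: Price = V(0,0) = 15.7198

Derivation:
dt = T/N = 0.375000
u = exp(sigma*sqrt(dt)) = 1.426432; d = 1/u = 0.701050
p = (exp((r-q)*dt) - d) / (u - d) = 0.417826
Discount per step: exp(-r*dt) = 0.995883
Stock lattice S(k, i) with i counting down-moves:
  k=0: S(0,0) = 43.7300
  k=1: S(1,0) = 62.3779; S(1,1) = 30.6569
  k=2: S(2,0) = 88.9778; S(2,1) = 43.7300; S(2,2) = 21.4920
  k=3: S(3,0) = 126.9207; S(3,1) = 62.3779; S(3,2) = 30.6569; S(3,3) = 15.0670
  k=4: S(4,0) = 181.0437; S(4,1) = 88.9778; S(4,2) = 43.7300; S(4,3) = 21.4920; S(4,4) = 10.5627
Terminal payoffs V(N, i) = max(K - S_T, 0):
  V(4,0) = 0.000000; V(4,1) = 0.000000; V(4,2) = 6.050000; V(4,3) = 28.287966; V(4,4) = 39.217285
Backward induction: V(k, i) = exp(-r*dt) * [p * V(k+1, i) + (1-p) * V(k+1, i+1)].
  V(3,0) = exp(-r*dt) * [p*0.000000 + (1-p)*0.000000] = 0.000000
  V(3,1) = exp(-r*dt) * [p*0.000000 + (1-p)*6.050000] = 3.507652
  V(3,2) = exp(-r*dt) * [p*6.050000 + (1-p)*28.287966] = 18.918162
  V(3,3) = exp(-r*dt) * [p*28.287966 + (1-p)*39.217285] = 34.508089
  V(2,0) = exp(-r*dt) * [p*0.000000 + (1-p)*3.507652] = 2.033657
  V(2,1) = exp(-r*dt) * [p*3.507652 + (1-p)*18.918162] = 12.427876
  V(2,2) = exp(-r*dt) * [p*18.918162 + (1-p)*34.508089] = 27.878971
  V(1,0) = exp(-r*dt) * [p*2.033657 + (1-p)*12.427876] = 8.051617
  V(1,1) = exp(-r*dt) * [p*12.427876 + (1-p)*27.878971] = 21.334910
  V(0,0) = exp(-r*dt) * [p*8.051617 + (1-p)*21.334910] = 15.719824


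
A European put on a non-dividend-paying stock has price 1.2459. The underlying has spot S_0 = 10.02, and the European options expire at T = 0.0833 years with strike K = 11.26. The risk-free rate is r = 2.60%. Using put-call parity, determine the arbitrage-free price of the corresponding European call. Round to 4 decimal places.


Put-call parity: C - P = S_0 * exp(-qT) - K * exp(-rT).
S_0 * exp(-qT) = 10.0200 * 1.00000000 = 10.02000000
K * exp(-rT) = 11.2600 * 0.99783654 = 11.23563948
C = P + S*exp(-qT) - K*exp(-rT)
C = 1.2459 + 10.02000000 - 11.23563948 = 0.0303

Answer: Call price = 0.0303


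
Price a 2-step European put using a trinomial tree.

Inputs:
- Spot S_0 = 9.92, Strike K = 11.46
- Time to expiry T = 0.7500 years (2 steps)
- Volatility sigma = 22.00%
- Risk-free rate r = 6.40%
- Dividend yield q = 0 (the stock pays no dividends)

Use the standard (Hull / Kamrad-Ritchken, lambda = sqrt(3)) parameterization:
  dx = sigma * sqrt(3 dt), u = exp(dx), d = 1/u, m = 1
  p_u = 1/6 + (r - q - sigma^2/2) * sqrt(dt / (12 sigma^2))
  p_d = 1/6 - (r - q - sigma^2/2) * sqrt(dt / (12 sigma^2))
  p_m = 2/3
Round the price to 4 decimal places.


Answer: Price = V(0,0) = 1.4385

Derivation:
dt = T/N = 0.375000; dx = sigma*sqrt(3*dt) = 0.233345
u = exp(dx) = 1.262817; d = 1/u = 0.791880
p_u = 0.198647, p_m = 0.666667, p_d = 0.134686
Discount per step: exp(-r*dt) = 0.976286
Stock lattice S(k, j) with j the centered position index:
  k=0: S(0,+0) = 9.9200
  k=1: S(1,-1) = 7.8555; S(1,+0) = 9.9200; S(1,+1) = 12.5271
  k=2: S(2,-2) = 6.2206; S(2,-1) = 7.8555; S(2,+0) = 9.9200; S(2,+1) = 12.5271; S(2,+2) = 15.8195
Terminal payoffs V(N, j) = max(K - S_T, 0):
  V(2,-2) = 5.239424; V(2,-1) = 3.604549; V(2,+0) = 1.540000; V(2,+1) = 0.000000; V(2,+2) = 0.000000
Backward induction: V(k, j) = exp(-r*dt) * [p_u * V(k+1, j+1) + p_m * V(k+1, j) + p_d * V(k+1, j-1)]
  V(1,-1) = exp(-r*dt) * [p_u*1.540000 + p_m*3.604549 + p_d*5.239424] = 3.333652
  V(1,+0) = exp(-r*dt) * [p_u*0.000000 + p_m*1.540000 + p_d*3.604549] = 1.476290
  V(1,+1) = exp(-r*dt) * [p_u*0.000000 + p_m*0.000000 + p_d*1.540000] = 0.202498
  V(0,+0) = exp(-r*dt) * [p_u*0.202498 + p_m*1.476290 + p_d*3.333652] = 1.438475


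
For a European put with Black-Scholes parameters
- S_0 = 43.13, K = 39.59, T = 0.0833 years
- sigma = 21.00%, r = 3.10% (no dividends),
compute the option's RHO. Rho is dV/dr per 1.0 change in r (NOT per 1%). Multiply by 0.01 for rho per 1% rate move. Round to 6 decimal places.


Answer: Rho = -0.253389

Derivation:
d1 = 1.4859236200; d2 = 1.4253139673
phi(d1) = 0.1322682746; exp(-qT) = 1.0000000000; exp(-rT) = 0.9974210313
N(-d2) = 0.0770332322
Rho = -K*T*exp(-rT)*N(-d2) = -39.5900 * 0.0833 * 0.9974210313 * 0.0770332322 = -0.253389


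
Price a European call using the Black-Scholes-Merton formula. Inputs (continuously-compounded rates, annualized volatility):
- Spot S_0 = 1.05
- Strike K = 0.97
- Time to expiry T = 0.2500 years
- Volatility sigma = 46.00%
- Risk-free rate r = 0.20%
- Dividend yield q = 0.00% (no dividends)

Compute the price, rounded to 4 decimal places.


d1 = (ln(S/K) + (r - q + 0.5*sigma^2) * T) / (sigma * sqrt(T)) = 0.46173640
d2 = d1 - sigma * sqrt(T) = 0.23173640
exp(-rT) = 0.99950012; exp(-qT) = 1.00000000
C = S_0 * exp(-qT) * N(d1) - K * exp(-rT) * N(d2)
N(d1) = 0.67786482; N(d2) = 0.59162862
C = 1.0500 * 1.00000000 * 0.67786482 - 0.9700 * 0.99950012 * 0.59162862 = 0.1382

Answer: Price = 0.1382


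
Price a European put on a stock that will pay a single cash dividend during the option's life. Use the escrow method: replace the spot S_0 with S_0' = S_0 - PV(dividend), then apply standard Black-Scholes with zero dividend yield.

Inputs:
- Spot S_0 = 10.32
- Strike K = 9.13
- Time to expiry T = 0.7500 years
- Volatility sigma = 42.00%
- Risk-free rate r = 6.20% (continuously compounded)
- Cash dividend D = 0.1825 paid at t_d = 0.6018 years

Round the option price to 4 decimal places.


Answer: Price = 0.7616

Derivation:
PV(D) = D * exp(-r * t_d) = 0.1825 * 0.96337590 = 0.17581610
S_0' = S_0 - PV(D) = 10.3200 - 0.17581610 = 10.14418390
d1 = (ln(S_0'/K) + (r + sigma^2/2)*T) / (sigma*sqrt(T)) = 0.59930286
d2 = d1 - sigma*sqrt(T) = 0.23557219
exp(-rT) = 0.95456456
N(-d1) = 0.27448547; N(-d2) = 0.40688233
P = K * exp(-rT) * N(-d2) - S_0' * N(-d1) = 9.1300 * 0.95456456 * 0.40688233 - 10.14418390 * 0.27448547 = 0.7616


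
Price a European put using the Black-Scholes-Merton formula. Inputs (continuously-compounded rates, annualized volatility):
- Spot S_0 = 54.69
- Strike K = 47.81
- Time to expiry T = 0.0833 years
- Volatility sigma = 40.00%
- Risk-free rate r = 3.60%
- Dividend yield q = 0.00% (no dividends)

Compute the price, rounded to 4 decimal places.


Answer: Price = 0.3368

Derivation:
d1 = (ln(S/K) + (r - q + 0.5*sigma^2) * T) / (sigma * sqrt(T)) = 1.24826897
d2 = d1 - sigma * sqrt(T) = 1.13282201
exp(-rT) = 0.99700569; exp(-qT) = 1.00000000
P = K * exp(-rT) * N(-d2) - S_0 * exp(-qT) * N(-d1)
N(-d1) = 0.10596629; N(-d2) = 0.12864450
P = 47.8100 * 0.99700569 * 0.12864450 - 54.6900 * 1.00000000 * 0.10596629 = 0.3368


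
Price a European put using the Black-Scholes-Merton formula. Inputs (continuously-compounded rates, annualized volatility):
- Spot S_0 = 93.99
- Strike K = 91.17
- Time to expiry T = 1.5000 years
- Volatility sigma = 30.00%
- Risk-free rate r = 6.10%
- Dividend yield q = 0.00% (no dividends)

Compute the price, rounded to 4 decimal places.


d1 = (ln(S/K) + (r - q + 0.5*sigma^2) * T) / (sigma * sqrt(T)) = 0.51565161
d2 = d1 - sigma * sqrt(T) = 0.14822814
exp(-rT) = 0.91256132; exp(-qT) = 1.00000000
P = K * exp(-rT) * N(-d2) - S_0 * exp(-qT) * N(-d1)
N(-d1) = 0.30304888; N(-d2) = 0.44108136
P = 91.1700 * 0.91256132 * 0.44108136 - 93.9900 * 1.00000000 * 0.30304888 = 8.2136

Answer: Price = 8.2136


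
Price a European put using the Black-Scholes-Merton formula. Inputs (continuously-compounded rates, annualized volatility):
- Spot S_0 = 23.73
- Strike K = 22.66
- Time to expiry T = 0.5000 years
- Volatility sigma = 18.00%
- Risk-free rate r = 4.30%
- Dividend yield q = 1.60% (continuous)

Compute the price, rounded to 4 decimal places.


d1 = (ln(S/K) + (r - q + 0.5*sigma^2) * T) / (sigma * sqrt(T)) = 0.53220639
d2 = d1 - sigma * sqrt(T) = 0.40492717
exp(-rT) = 0.97872948; exp(-qT) = 0.99203191
P = K * exp(-rT) * N(-d2) - S_0 * exp(-qT) * N(-d1)
N(-d1) = 0.29729153; N(-d2) = 0.34276552
P = 22.6600 * 0.97872948 * 0.34276552 - 23.7300 * 0.99203191 * 0.29729153 = 0.6033

Answer: Price = 0.6033


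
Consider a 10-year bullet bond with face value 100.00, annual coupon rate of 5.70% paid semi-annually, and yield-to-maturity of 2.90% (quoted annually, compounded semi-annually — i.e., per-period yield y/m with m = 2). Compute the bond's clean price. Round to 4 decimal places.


Coupon per period c = face * coupon_rate / m = 2.850000
Periods per year m = 2; per-period yield y/m = 0.014500
Number of cashflows N = 20
Cashflows (t years, CF_t, discount factor 1/(1+y/m)^(m*t), PV):
  t = 0.5000: CF_t = 2.850000, DF = 0.985707, PV = 2.809266
  t = 1.0000: CF_t = 2.850000, DF = 0.971619, PV = 2.769114
  t = 1.5000: CF_t = 2.850000, DF = 0.957732, PV = 2.729535
  t = 2.0000: CF_t = 2.850000, DF = 0.944043, PV = 2.690523
  t = 2.5000: CF_t = 2.850000, DF = 0.930550, PV = 2.652068
  t = 3.0000: CF_t = 2.850000, DF = 0.917250, PV = 2.614162
  t = 3.5000: CF_t = 2.850000, DF = 0.904140, PV = 2.576799
  t = 4.0000: CF_t = 2.850000, DF = 0.891217, PV = 2.539969
  t = 4.5000: CF_t = 2.850000, DF = 0.878479, PV = 2.503666
  t = 5.0000: CF_t = 2.850000, DF = 0.865923, PV = 2.467882
  t = 5.5000: CF_t = 2.850000, DF = 0.853547, PV = 2.432609
  t = 6.0000: CF_t = 2.850000, DF = 0.841347, PV = 2.397840
  t = 6.5000: CF_t = 2.850000, DF = 0.829322, PV = 2.363568
  t = 7.0000: CF_t = 2.850000, DF = 0.817469, PV = 2.329787
  t = 7.5000: CF_t = 2.850000, DF = 0.805785, PV = 2.296488
  t = 8.0000: CF_t = 2.850000, DF = 0.794268, PV = 2.263664
  t = 8.5000: CF_t = 2.850000, DF = 0.782916, PV = 2.231310
  t = 9.0000: CF_t = 2.850000, DF = 0.771726, PV = 2.199419
  t = 9.5000: CF_t = 2.850000, DF = 0.760696, PV = 2.167983
  t = 10.0000: CF_t = 102.850000, DF = 0.749823, PV = 77.119334
Price P = sum_t PV_t = 124.154985

Answer: Price = 124.1550


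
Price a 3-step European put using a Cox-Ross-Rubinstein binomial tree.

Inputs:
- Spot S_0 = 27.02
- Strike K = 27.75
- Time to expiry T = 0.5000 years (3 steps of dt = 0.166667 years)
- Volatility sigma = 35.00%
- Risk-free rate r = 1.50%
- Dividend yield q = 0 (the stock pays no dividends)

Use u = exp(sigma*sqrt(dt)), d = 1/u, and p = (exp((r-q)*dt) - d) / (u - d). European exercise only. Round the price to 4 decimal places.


dt = T/N = 0.166667
u = exp(sigma*sqrt(dt)) = 1.153599; d = 1/u = 0.866852
p = (exp((r-q)*dt) - d) / (u - d) = 0.473068
Discount per step: exp(-r*dt) = 0.997503
Stock lattice S(k, i) with i counting down-moves:
  k=0: S(0,0) = 27.0200
  k=1: S(1,0) = 31.1703; S(1,1) = 23.4223
  k=2: S(2,0) = 35.9580; S(2,1) = 27.0200; S(2,2) = 20.3037
  k=3: S(3,0) = 41.4811; S(3,1) = 31.1703; S(3,2) = 23.4223; S(3,3) = 17.6003
Terminal payoffs V(N, i) = max(K - S_T, 0):
  V(3,0) = 0.000000; V(3,1) = 0.000000; V(3,2) = 4.327656; V(3,3) = 10.149688
Backward induction: V(k, i) = exp(-r*dt) * [p * V(k+1, i) + (1-p) * V(k+1, i+1)].
  V(2,0) = exp(-r*dt) * [p*0.000000 + (1-p)*0.000000] = 0.000000
  V(2,1) = exp(-r*dt) * [p*0.000000 + (1-p)*4.327656] = 2.274685
  V(2,2) = exp(-r*dt) * [p*4.327656 + (1-p)*10.149688] = 7.377004
  V(1,0) = exp(-r*dt) * [p*0.000000 + (1-p)*2.274685] = 1.195611
  V(1,1) = exp(-r*dt) * [p*2.274685 + (1-p)*7.377004] = 4.950866
  V(0,0) = exp(-r*dt) * [p*1.195611 + (1-p)*4.950866] = 3.166448

Answer: Price = V(0,0) = 3.1664
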